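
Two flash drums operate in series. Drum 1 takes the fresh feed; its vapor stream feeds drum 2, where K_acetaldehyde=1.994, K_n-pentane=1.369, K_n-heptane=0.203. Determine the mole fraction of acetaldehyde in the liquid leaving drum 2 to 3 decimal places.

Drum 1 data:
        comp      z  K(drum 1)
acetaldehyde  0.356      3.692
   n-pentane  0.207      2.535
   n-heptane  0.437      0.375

Drum 1:
Newton iteration, ψ₁⁰ = 0.44:
  ψ₁ = 0.440: g = 0.2516, g' = -1.039 → ψ₁ = 0.682
  ψ₁ = 0.682: g = 0.0170, g' = -0.956 → ψ₁ = 0.700
Converged at ψ₁ = 0.700.
Drum-1 compositions:
  acetaldehyde: x = 0.123, y = 0.456
  n-pentane: x = 0.100, y = 0.253
  n-heptane: x = 0.777, y = 0.291
Drum-2 feed = drum-1 vapor: z₂ = (0.4557, 0.2530, 0.2913).
Drum 2:
Let ψ₂ = V/F and solve Σ zᵢ(Kᵢ−1)/(1+ψ₂(Kᵢ−1)) = 0.
Feasibility: ΣzᵢKᵢ = 1.314, Σzᵢ/Kᵢ = 1.848 — both > 1, two phases present.
Newton–Raphson from ψ₂ = 0.5:
  ψ₂ = 0.500: g = -0.0045, g' = -0.737 → ψ₂ = 0.494
Converged at ψ₂ = 0.494.
  acetaldehyde: x = 0.306, y = 0.610
  n-pentane: x = 0.214, y = 0.293
  n-heptane: x = 0.480, y = 0.098

x_acetaldehyde (drum 2) = 0.306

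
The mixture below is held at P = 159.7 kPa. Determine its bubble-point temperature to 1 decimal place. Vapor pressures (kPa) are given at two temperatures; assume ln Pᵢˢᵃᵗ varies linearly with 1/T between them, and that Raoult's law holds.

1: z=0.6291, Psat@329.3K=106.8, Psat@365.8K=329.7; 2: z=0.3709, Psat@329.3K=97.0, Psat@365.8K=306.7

Bubble-point temperature: ΣzᵢPᵢˢᵃᵗ(T) = P. Interpolate ln Pᵢˢᵃᵗ = aᵢ + bᵢ/T.
  T = 329.3 K: ΣzᵢPᵢˢᵃᵗ = 103.17 kPa
  T = 365.8 K: ΣzᵢPᵢˢᵃᵗ = 321.17 kPa
  T = 347.6 K: ΣzᵢPᵢˢᵃᵗ = 187.82 kPa
  T = 338.5 K: ΣzᵢPᵢˢᵃᵗ = 140.56 kPa
  T = 343.1 K: ΣzᵢPᵢˢᵃᵗ = 163.05 kPa
  T = 340.8 K: ΣzᵢPᵢˢᵃᵗ = 151.47 kPa
Interpolating between 340.8 K and 343.1 K gives T ≈ 342.4 K.

T = 342.4 K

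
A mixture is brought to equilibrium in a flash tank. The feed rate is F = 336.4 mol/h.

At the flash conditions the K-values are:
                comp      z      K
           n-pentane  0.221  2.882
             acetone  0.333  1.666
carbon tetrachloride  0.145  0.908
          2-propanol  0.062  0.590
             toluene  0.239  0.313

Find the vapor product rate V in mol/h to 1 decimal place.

Rachford–Rice: g(ψ) = Σ zᵢ(Kᵢ−1)/(1+ψ(Kᵢ−1)) = 0.
g(0) = ΣzᵢKᵢ − 1 = 0.435 and g(1) = 1 − Σzᵢ/Kᵢ = -0.305, so a root lies in (0, 1).
Newton iteration, ψ⁰ = 0.6:
  ψ = 0.600: g = 0.0266, g' = -0.594 → ψ = 0.645
  ψ = 0.645: g = -0.0005, g' = -0.616 → ψ = 0.644
Converged at ψ = 0.644.
Then V = ψ·F = 0.6441·336.4 = 216.7 mol/h and L = F − V = 119.7 mol/h.

V = 216.7 mol/h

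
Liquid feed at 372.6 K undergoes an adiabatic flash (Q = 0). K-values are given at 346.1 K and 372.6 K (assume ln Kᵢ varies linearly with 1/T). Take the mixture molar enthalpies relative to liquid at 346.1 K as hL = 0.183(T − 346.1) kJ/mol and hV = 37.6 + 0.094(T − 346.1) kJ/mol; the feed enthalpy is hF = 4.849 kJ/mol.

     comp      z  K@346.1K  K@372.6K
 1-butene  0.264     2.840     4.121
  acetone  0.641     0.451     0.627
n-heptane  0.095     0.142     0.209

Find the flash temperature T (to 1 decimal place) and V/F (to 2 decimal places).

Adiabatic flash: solve Rachford–Rice at each trial T, then check hF = ψ·hV(T) + (1−ψ)·hL(T).
  T = 346.1 K: K = (2.840, 0.451, 0.142), RR gives ψ = 0.048, H_out = 1.801 kJ/mol
  T = 372.6 K: K = (4.121, 0.627, 0.209), RR gives ψ = 0.368, H_out = 17.834 kJ/mol
  T = 359.4 K: K = (3.447, 0.535, 0.174), RR gives ψ = 0.212, H_out = 10.146 kJ/mol
  T = 352.8 K: K = (3.137, 0.492, 0.157), RR gives ψ = 0.133, H_out = 6.157 kJ/mol
  T = 349.5 K: K = (2.988, 0.472, 0.150), RR gives ψ = 0.092, H_out = 4.062 kJ/mol
  T = 351.1 K: K = (3.060, 0.482, 0.153), RR gives ψ = 0.112, H_out = 5.089 kJ/mol
Linear interpolation between T = 349.5 (H_out = 4.062) and T = 351.1 (H_out = 5.089) on hF = 4.849 gives T ≈ 350.7 K, at which ψ = 0.11.

T = 350.7 K, V/F = 0.11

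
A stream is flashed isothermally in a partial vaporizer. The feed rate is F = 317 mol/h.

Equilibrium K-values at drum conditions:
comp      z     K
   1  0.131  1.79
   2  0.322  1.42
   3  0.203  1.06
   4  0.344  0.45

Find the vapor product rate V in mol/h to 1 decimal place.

V = 81.1 mol/h

Let ψ = V/F and solve Σ zᵢ(Kᵢ−1)/(1+ψ(Kᵢ−1)) = 0.
g(0) = ΣzᵢKᵢ − 1 = 0.062 and g(1) = 1 − Σzᵢ/Kᵢ = -0.256, so a root lies in (0, 1).
Iterate (Newton) starting at ψ = 0.67:
  ψ = 0.670: g = -0.1147, g' = -0.331 → ψ = 0.324
  ψ = 0.324: g = -0.0168, g' = -0.251 → ψ = 0.257
  ψ = 0.257: g = -0.0002, g' = -0.245 → ψ = 0.256
Converged at ψ = 0.256.
Then V = ψ·F = 0.2559·317 = 81.1 mol/h and L = F − V = 235.9 mol/h.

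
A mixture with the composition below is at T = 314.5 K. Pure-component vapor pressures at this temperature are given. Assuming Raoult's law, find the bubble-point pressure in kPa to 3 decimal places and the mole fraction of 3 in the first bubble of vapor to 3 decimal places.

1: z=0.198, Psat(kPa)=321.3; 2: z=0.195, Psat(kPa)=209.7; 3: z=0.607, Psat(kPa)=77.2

At the bubble point ψ → 0, so ΣzᵢKᵢ = 1 with Kᵢ = Pᵢˢᵃᵗ/P ⇒ P = ΣzᵢPᵢˢᵃᵗ.
P = 0.198·321.3 + 0.195·209.7 + 0.607·77.2 = 151.369 kPa
yᵢ = zᵢPᵢˢᵃᵗ/P ⇒ y_3 = 0.607·77.2/151.369 = 0.310

Pbub = 151.369 kPa, y_3 = 0.310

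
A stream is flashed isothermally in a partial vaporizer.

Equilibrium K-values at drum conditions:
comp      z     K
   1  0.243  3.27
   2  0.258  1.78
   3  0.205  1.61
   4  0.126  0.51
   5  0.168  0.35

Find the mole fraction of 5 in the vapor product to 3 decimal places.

Rachford–Rice: g(β) = Σ zᵢ(Kᵢ−1)/(1+β(Kᵢ−1)) = 0.
Check two-phase: ΣzᵢKᵢ = 1.707 > 1 and Σzᵢ/Kᵢ = 1.074 > 1, so g(0) = 0.707 > 0 and g(1) = -0.074 < 0.
Iterate (Newton) starting at β = 0.55:
  β = 0.550: g = 0.2253, g' = -0.596 → β = 0.928
  β = 0.928: g = -0.0143, g' = -0.766 → β = 0.909
Converged at β = 0.909.
Compositions from xᵢ = zᵢ/(1+β(Kᵢ−1)), yᵢ = Kᵢxᵢ:
  1: x = 0.079, y = 0.259
  2: x = 0.151, y = 0.269
  3: x = 0.132, y = 0.212
  4: x = 0.227, y = 0.116
  5: x = 0.411, y = 0.144

y_5 = 0.144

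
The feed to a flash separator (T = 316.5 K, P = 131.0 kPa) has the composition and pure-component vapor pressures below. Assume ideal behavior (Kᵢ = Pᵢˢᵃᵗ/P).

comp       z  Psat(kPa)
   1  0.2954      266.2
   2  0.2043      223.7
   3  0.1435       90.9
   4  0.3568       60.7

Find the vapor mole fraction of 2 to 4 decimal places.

y_2 = 0.2596

Raoult's law: Kᵢ = Pᵢˢᵃᵗ/P = Pᵢˢᵃᵗ/131.0.
  K_1 = 266.2/131.0 = 2.032061, K_2 = 223.7/131.0 = 1.707634, K_3 = 90.9/131.0 = 0.693893, K_4 = 60.7/131.0 = 0.463359
Newton iteration, V/F⁰ = 0.5:
  V/F = 0.5000: g = -0.00567, g' = -0.4034 → V/F = 0.4859
Converged at V/F = 0.4859.
Compositions from xᵢ = zᵢ/(1+V/F(Kᵢ−1)), yᵢ = Kᵢxᵢ:
  1: x = 0.1967, y = 0.3998
  2: x = 0.1520, y = 0.2596
  3: x = 0.1686, y = 0.1170
  4: x = 0.4827, y = 0.2236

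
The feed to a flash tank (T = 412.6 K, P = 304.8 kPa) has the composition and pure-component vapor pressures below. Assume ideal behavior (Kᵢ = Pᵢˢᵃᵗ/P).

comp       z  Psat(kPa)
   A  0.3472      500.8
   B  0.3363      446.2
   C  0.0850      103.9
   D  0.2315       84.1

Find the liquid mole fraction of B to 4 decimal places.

x_B = 0.2844

Raoult's law: Kᵢ = Pᵢˢᵃᵗ/P = Pᵢˢᵃᵗ/304.8.
  K_A = 500.8/304.8 = 1.643045, K_B = 446.2/304.8 = 1.463911, K_C = 103.9/304.8 = 0.340879, K_D = 84.1/304.8 = 0.275919
Rachford–Rice: g(ψ) = Σ zᵢ(Kᵢ−1)/(1+ψ(Kᵢ−1)) = 0.
Feasibility: ΣzᵢKᵢ = 1.1556, Σzᵢ/Kᵢ = 1.5294 — both > 1, two phases present.
Newton–Raphson from ψ = 0.55:
  ψ = 0.5500: g = -0.07721, g' = -0.5503 → ψ = 0.4097
  ψ = 0.4097: g = -0.00727, g' = -0.4557 → ψ = 0.3937
  ψ = 0.3937: g = -0.00006, g' = -0.4480 → ψ = 0.3936
Converged at ψ = 0.3936.
Compositions from xᵢ = zᵢ/(1+ψ(Kᵢ−1)), yᵢ = Kᵢxᵢ:
  A: x = 0.2771, y = 0.4552
  B: x = 0.2844, y = 0.4163
  C: x = 0.1148, y = 0.0391
  D: x = 0.3238, y = 0.0893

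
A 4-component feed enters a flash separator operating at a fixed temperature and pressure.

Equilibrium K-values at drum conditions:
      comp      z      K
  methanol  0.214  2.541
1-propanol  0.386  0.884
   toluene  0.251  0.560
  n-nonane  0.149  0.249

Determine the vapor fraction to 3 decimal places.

ψ = 0.107

Material balance + equilibrium reduce to Σ zᵢ(Kᵢ−1)/(1+ψ(Kᵢ−1)) = 0.
Check two-phase: ΣzᵢKᵢ = 1.063 > 1 and Σzᵢ/Kᵢ = 1.567 > 1, so g(0) = 0.063 > 0 and g(1) = -0.567 < 0.
Newton–Raphson from ψ = 0.5:
  ψ = 0.500: g = -0.1820, g' = -0.463 → ψ = 0.107
Converged at ψ = 0.107.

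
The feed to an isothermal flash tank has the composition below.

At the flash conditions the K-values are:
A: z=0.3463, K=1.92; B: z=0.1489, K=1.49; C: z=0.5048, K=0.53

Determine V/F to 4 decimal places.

Rachford–Rice: g(V/F) = Σ zᵢ(Kᵢ−1)/(1+V/F(Kᵢ−1)) = 0.
Feasibility: ΣzᵢKᵢ = 1.1543, Σzᵢ/Kᵢ = 1.2328 — both > 1, two phases present.
Newton iteration, V/F⁰ = 0.5:
  V/F = 0.5000: g = -0.03332, g' = -0.3511 → V/F = 0.4051
  V/F = 0.4051: g = -0.00008, g' = -0.3506 → V/F = 0.4049
Converged at V/F = 0.4049.

V/F = 0.4049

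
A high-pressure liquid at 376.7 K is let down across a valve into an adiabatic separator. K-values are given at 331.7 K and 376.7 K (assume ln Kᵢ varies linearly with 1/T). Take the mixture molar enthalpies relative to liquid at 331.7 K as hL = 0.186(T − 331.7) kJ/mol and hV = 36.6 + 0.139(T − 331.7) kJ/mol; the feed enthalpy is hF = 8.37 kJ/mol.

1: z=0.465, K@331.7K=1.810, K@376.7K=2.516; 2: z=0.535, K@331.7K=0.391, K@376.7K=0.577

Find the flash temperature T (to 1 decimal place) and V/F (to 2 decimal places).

T = 337.7 K, V/F = 0.20

Adiabatic flash: solve Rachford–Rice at each trial T, then check hF = ψ·hV(T) + (1−ψ)·hL(T).
  T = 331.7 K: K = (1.810, 0.391), RR gives ψ = 0.103, H_out = 3.772 kJ/mol
  T = 376.7 K: K = (2.516, 0.577), RR gives ψ = 0.746, H_out = 34.109 kJ/mol
  T = 354.2 K: K = (2.156, 0.481), RR gives ψ = 0.433, H_out = 19.580 kJ/mol
  T = 342.9 K: K = (1.981, 0.435), RR gives ψ = 0.277, H_out = 12.084 kJ/mol
  T = 337.3 K: K = (1.895, 0.413), RR gives ψ = 0.194, H_out = 8.087 kJ/mol
  T = 340.1 K: K = (1.938, 0.424), RR gives ψ = 0.236, H_out = 10.118 kJ/mol
  T = 338.7 K: K = (1.916, 0.418), RR gives ψ = 0.215, H_out = 9.111 kJ/mol
Linear interpolation between T = 337.3 (H_out = 8.087) and T = 338.7 (H_out = 9.111) on hF = 8.37 gives T ≈ 337.7 K, at which ψ = 0.20.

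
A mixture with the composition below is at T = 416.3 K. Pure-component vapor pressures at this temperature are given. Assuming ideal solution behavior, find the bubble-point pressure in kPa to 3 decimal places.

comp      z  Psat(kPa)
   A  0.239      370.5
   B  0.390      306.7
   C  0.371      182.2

Pbub = 275.759 kPa

At the bubble point ψ → 0, so ΣzᵢKᵢ = 1 with Kᵢ = Pᵢˢᵃᵗ/P ⇒ P = ΣzᵢPᵢˢᵃᵗ.
P = 0.239·370.5 + 0.390·306.7 + 0.371·182.2 = 275.759 kPa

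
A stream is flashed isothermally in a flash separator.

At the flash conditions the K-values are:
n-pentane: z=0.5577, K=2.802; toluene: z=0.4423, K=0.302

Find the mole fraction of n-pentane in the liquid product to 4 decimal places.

x_n-pentane = 0.2792

Material balance + equilibrium reduce to Σ zᵢ(Kᵢ−1)/(1+V/F(Kᵢ−1)) = 0.
g(0) = ΣzᵢKᵢ − 1 = 0.6963 and g(1) = 1 − Σzᵢ/Kᵢ = -0.6636, so a root lies in (0, 1).
Binary case is linear: z₁(K₁−1)(1+V/F(K₂−1)) + z₂(K₂−1)(1+V/F(K₁−1)) = 0
⇒ V/F = [z₁(K₁−1)+z₂(K₂−1)] / [−(K₁−1)(K₂−1)] = 0.69625/1.25780 = 0.5535
Compositions from xᵢ = zᵢ/(1+V/F(Kᵢ−1)), yᵢ = Kᵢxᵢ:
  n-pentane: x = 0.2792, y = 0.7823
  toluene: x = 0.7208, y = 0.2177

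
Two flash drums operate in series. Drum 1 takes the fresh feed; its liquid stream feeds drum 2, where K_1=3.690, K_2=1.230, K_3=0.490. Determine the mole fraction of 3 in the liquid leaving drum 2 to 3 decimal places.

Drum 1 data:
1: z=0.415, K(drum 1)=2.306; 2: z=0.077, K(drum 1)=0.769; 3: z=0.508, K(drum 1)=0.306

x_3 (drum 2) = 0.785

Drum 1:
Rachford–Rice: g(ψ₁) = Σ zᵢ(Kᵢ−1)/(1+ψ₁(Kᵢ−1)) = 0.
g(0) = ΣzᵢKᵢ − 1 = 0.172 and g(1) = 1 − Σzᵢ/Kᵢ = -0.940, so a root lies in (0, 1).
Newton–Raphson from ψ₁ = 0.69:
  ψ₁ = 0.690: g = -0.4126, g' = -1.103 → ψ₁ = 0.316
  ψ₁ = 0.316: g = -0.0870, g' = -0.761 → ψ₁ = 0.202
Converged at ψ₁ = 0.202.
Drum-1 compositions:
  1: x = 0.328, y = 0.757
  2: x = 0.081, y = 0.062
  3: x = 0.591, y = 0.181
Drum-2 feed = drum-1 liquid: z₂ = (0.3283, 0.0808, 0.5909).
Drum 2:
Rachford–Rice: g(ψ₂) = Σ zᵢ(Kᵢ−1)/(1+ψ₂(Kᵢ−1)) = 0.
Check two-phase: ΣzᵢKᵢ = 1.600 > 1 and Σzᵢ/Kᵢ = 1.361 > 1, so g(0) = 0.600 > 0 and g(1) = -0.361 < 0.
Iterate (Newton) starting at ψ₂ = 0.4:
  ψ₂ = 0.400: g = 0.0638, g' = -0.797 → ψ₂ = 0.480
  ψ₂ = 0.480: g = 0.0031, g' = -0.725 → ψ₂ = 0.484
Converged at ψ₂ = 0.484.
  1: x = 0.143, y = 0.526
  2: x = 0.073, y = 0.089
  3: x = 0.785, y = 0.385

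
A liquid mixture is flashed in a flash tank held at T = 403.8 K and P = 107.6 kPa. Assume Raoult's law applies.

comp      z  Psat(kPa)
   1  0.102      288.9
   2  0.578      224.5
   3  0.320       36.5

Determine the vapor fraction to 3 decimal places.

Raoult's law: Kᵢ = Pᵢˢᵃᵗ/P = Pᵢˢᵃᵗ/107.6.
  K_1 = 288.9/107.6 = 2.68494, K_2 = 224.5/107.6 = 2.08643, K_3 = 36.5/107.6 = 0.33922
Material balance + equilibrium reduce to Σ zᵢ(Kᵢ−1)/(1+ψ(Kᵢ−1)) = 0.
Feasibility: ΣzᵢKᵢ = 1.588, Σzᵢ/Kᵢ = 1.258 — both > 1, two phases present.
Newton iteration, ψ⁰ = 0.62:
  ψ = 0.620: g = 0.1011, g' = -0.714 → ψ = 0.762
  ψ = 0.762: g = -0.0068, g' = -0.826 → ψ = 0.753
Converged at ψ = 0.753.

ψ = 0.753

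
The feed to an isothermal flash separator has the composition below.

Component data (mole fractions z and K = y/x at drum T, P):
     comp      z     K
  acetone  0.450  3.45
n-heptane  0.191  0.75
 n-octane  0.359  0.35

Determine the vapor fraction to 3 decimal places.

ψ = 0.609

Rachford–Rice: g(ψ) = Σ zᵢ(Kᵢ−1)/(1+ψ(Kᵢ−1)) = 0.
Feasibility: ΣzᵢKᵢ = 1.821, Σzᵢ/Kᵢ = 1.411 — both > 1, two phases present.
Newton–Raphson from ψ = 0.7:
  ψ = 0.700: g = -0.0800, g' = -0.895 → ψ = 0.611
  ψ = 0.611: g = -0.0016, g' = -0.867 → ψ = 0.609
Converged at ψ = 0.609.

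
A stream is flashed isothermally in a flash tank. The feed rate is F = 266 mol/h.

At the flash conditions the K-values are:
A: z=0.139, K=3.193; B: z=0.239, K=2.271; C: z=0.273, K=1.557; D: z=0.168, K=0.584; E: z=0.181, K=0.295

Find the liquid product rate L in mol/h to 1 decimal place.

L = 64.4 mol/h

Iterate (Newton) starting at ψ = 0.5:
  ψ = 0.500: g = 0.1648, g' = -0.609 → ψ = 0.770
  ψ = 0.770: g = -0.0090, g' = -0.726 → ψ = 0.758
Converged at ψ = 0.758.
Then V = ψ·F = 0.7580·266 = 201.6 mol/h and L = F − V = 64.4 mol/h.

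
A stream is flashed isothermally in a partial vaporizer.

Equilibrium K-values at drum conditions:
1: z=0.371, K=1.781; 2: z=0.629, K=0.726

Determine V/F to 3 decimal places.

Material balance + equilibrium reduce to Σ zᵢ(Kᵢ−1)/(1+V/F(Kᵢ−1)) = 0.
Check two-phase: ΣzᵢKᵢ = 1.117 > 1 and Σzᵢ/Kᵢ = 1.075 > 1, so g(0) = 0.117 > 0 and g(1) = -0.075 < 0.
Binary case is linear: z₁(K₁−1)(1+V/F(K₂−1)) + z₂(K₂−1)(1+V/F(K₁−1)) = 0
⇒ V/F = [z₁(K₁−1)+z₂(K₂−1)] / [−(K₁−1)(K₂−1)] = 0.1174/0.2140 = 0.549

V/F = 0.549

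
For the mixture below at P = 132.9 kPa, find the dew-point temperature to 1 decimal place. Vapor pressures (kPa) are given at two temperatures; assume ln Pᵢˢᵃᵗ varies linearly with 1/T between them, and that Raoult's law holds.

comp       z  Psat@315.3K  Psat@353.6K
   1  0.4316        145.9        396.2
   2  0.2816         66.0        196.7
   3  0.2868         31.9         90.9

T = 342.4 K

Dew-point temperature: Σzᵢ·P/Pᵢˢᵃᵗ(T) = 1. Interpolate ln Pᵢˢᵃᵗ = aᵢ + bᵢ/T.
  T = 315.3 K: ΣzᵢP/Pᵢˢᵃᵗ = 2.1550
  T = 353.6 K: ΣzᵢP/Pᵢˢᵃᵗ = 0.7544
  T = 334.5 K: ΣzᵢP/Pᵢˢᵃᵗ = 1.2354
  T = 344.1 K: ΣzᵢP/Pᵢˢᵃᵗ = 0.9575
  T = 339.3 K: ΣzᵢP/Pᵢˢᵃᵗ = 1.0857
  T = 341.7 K: ΣzᵢP/Pᵢˢᵃᵗ = 1.0191
Interpolating between 341.7 K and 344.1 K gives T ≈ 342.4 K.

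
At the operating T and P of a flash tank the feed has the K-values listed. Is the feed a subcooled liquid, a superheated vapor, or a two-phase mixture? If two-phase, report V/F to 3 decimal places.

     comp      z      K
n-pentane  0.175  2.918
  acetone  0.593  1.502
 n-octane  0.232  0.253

ΣzᵢKᵢ = 1.460; Σzᵢ/Kᵢ = 1.372.
Both exceed 1, so a two-phase solution exists.
Let ψ = V/F and solve Σ zᵢ(Kᵢ−1)/(1+ψ(Kᵢ−1)) = 0.
Newton–Raphson from ψ = 0.56:
  ψ = 0.560: g = 0.0963, g' = -0.623 → ψ = 0.714
  ψ = 0.714: g = -0.0109, g' = -0.791 → ψ = 0.701
  ψ = 0.701: g = -0.0002, g' = -0.769 → ψ = 0.700
Converged at ψ = 0.700.

two-phase, V/F = 0.700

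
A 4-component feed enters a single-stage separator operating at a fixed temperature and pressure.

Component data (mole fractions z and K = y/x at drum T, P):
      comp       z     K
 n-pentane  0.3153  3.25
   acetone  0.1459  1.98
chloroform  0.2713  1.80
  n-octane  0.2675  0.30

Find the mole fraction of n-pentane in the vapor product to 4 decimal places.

y_n-pentane = 0.3548

Material balance + equilibrium reduce to Σ zᵢ(Kᵢ−1)/(1+ψ(Kᵢ−1)) = 0.
Check two-phase: ΣzᵢKᵢ = 1.8822 > 1 and Σzᵢ/Kᵢ = 1.2131 > 1, so g(0) = 0.8822 > 0 and g(1) = -0.2131 < 0.
Newton–Raphson from ψ = 0.5:
  ψ = 0.5000: g = 0.29676, g' = -0.8154 → ψ = 0.8639
  ψ = 0.8639: g = -0.02700, g' = -1.1250 → ψ = 0.8399
  ψ = 0.8399: g = -0.00071, g' = -1.0674 → ψ = 0.8393
Converged at ψ = 0.8393.
Compositions from xᵢ = zᵢ/(1+ψ(Kᵢ−1)), yᵢ = Kᵢxᵢ:
  n-pentane: x = 0.1092, y = 0.3548
  acetone: x = 0.0801, y = 0.1585
  chloroform: x = 0.1623, y = 0.2922
  n-octane: x = 0.6485, y = 0.1945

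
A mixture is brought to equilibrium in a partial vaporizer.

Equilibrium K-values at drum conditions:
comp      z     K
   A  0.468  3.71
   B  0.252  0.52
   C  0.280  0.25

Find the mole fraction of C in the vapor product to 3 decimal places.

y_C = 0.117

Let β = V/F and solve Σ zᵢ(Kᵢ−1)/(1+β(Kᵢ−1)) = 0.
g(0) = ΣzᵢKᵢ − 1 = 0.937 and g(1) = 1 − Σzᵢ/Kᵢ = -0.731, so a root lies in (0, 1).
Newton iteration, β⁰ = 0.5:
  β = 0.500: g = 0.0434, g' = -1.123 → β = 0.539
Converged at β = 0.539.
Compositions from xᵢ = zᵢ/(1+β(Kᵢ−1)), yᵢ = Kᵢxᵢ:
  A: x = 0.190, y = 0.706
  B: x = 0.340, y = 0.177
  C: x = 0.470, y = 0.117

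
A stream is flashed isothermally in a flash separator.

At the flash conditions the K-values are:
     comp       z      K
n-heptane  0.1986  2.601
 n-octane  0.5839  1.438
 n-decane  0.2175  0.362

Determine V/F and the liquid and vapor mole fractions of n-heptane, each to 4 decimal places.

Material balance + equilibrium reduce to Σ zᵢ(Kᵢ−1)/(1+V/F(Kᵢ−1)) = 0.
g(0) = ΣzᵢKᵢ − 1 = 0.4349 and g(1) = 1 − Σzᵢ/Kᵢ = -0.0832, so a root lies in (0, 1).
Newton iteration, V/F⁰ = 0.5:
  V/F = 0.5000: g = 0.18263, g' = -0.4233 → V/F = 0.9314
  V/F = 0.9314: g = -0.03272, g' = -0.6763 → V/F = 0.8830
  V/F = 0.8830: g = -0.00167, g' = -0.6100 → V/F = 0.8803
Converged at V/F = 0.8803.
Compositions from xᵢ = zᵢ/(1+V/F(Kᵢ−1)), yᵢ = Kᵢxᵢ:
  n-heptane: x = 0.0824, y = 0.2144
  n-octane: x = 0.4214, y = 0.6060
  n-decane: x = 0.4962, y = 0.1796

V/F = 0.8803, x_n-heptane = 0.0824, y_n-heptane = 0.2144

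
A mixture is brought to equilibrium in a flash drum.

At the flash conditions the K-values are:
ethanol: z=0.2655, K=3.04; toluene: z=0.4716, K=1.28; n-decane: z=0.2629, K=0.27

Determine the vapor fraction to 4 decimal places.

ψ = 0.6215

Newton–Raphson from ψ = 0.5:
  ψ = 0.5000: g = 0.08173, g' = -0.6467 → ψ = 0.6264
  ψ = 0.6264: g = -0.00348, g' = -0.7153 → ψ = 0.6215
Converged at ψ = 0.6215.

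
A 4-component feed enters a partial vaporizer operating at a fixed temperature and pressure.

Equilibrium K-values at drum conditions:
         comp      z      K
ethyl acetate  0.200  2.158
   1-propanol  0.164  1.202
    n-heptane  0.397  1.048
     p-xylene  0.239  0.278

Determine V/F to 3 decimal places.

Material balance + equilibrium reduce to Σ zᵢ(Kᵢ−1)/(1+V/F(Kᵢ−1)) = 0.
g(0) = ΣzᵢKᵢ − 1 = 0.111 and g(1) = 1 − Σzᵢ/Kᵢ = -0.468, so a root lies in (0, 1).
Iterate (Newton) starting at V/F = 0.5:
  V/F = 0.500: g = -0.0747, g' = -0.419 → V/F = 0.322
  V/F = 0.322: g = -0.0062, g' = -0.361 → V/F = 0.305
Converged at V/F = 0.305.

V/F = 0.305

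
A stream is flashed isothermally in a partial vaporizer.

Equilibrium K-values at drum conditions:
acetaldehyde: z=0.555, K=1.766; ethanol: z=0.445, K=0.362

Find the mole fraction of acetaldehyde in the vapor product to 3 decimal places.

y_acetaldehyde = 0.802

Binary case is linear: z₁(K₁−1)(1+β(K₂−1)) + z₂(K₂−1)(1+β(K₁−1)) = 0
⇒ β = [z₁(K₁−1)+z₂(K₂−1)] / [−(K₁−1)(K₂−1)] = 0.1412/0.4887 = 0.289
Compositions from xᵢ = zᵢ/(1+β(Kᵢ−1)), yᵢ = Kᵢxᵢ:
  acetaldehyde: x = 0.454, y = 0.802
  ethanol: x = 0.546, y = 0.198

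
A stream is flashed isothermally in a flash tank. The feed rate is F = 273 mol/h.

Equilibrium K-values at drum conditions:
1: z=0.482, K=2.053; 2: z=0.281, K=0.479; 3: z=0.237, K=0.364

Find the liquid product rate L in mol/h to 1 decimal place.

L = 178.5 mol/h

Material balance + equilibrium reduce to Σ zᵢ(Kᵢ−1)/(1+V/F(Kᵢ−1)) = 0.
Check two-phase: ΣzᵢKᵢ = 1.210 > 1 and Σzᵢ/Kᵢ = 1.473 > 1, so g(0) = 0.210 > 0 and g(1) = -0.473 < 0.
Iterate (Newton) starting at V/F = 0.5:
  V/F = 0.500: g = -0.0865, g' = -0.575 → V/F = 0.350
  V/F = 0.350: g = -0.0018, g' = -0.558 → V/F = 0.346
Converged at V/F = 0.346.
Then V = V/F·F = 0.3463·273 = 94.5 mol/h and L = F − V = 178.5 mol/h.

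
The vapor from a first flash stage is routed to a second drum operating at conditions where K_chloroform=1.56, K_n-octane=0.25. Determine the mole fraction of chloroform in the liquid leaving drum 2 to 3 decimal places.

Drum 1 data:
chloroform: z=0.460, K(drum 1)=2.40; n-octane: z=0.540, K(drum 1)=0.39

Drum 1:
Material balance + equilibrium reduce to Σ zᵢ(Kᵢ−1)/(1+ψ₁(Kᵢ−1)) = 0.
Feasibility: ΣzᵢKᵢ = 1.315, Σzᵢ/Kᵢ = 1.576 — both > 1, two phases present.
Binary case is linear: z₁(K₁−1)(1+ψ₁(K₂−1)) + z₂(K₂−1)(1+ψ₁(K₁−1)) = 0
⇒ ψ₁ = [z₁(K₁−1)+z₂(K₂−1)] / [−(K₁−1)(K₂−1)] = 0.3146/0.8540 = 0.368
Drum-1 compositions:
  chloroform: x = 0.303, y = 0.728
  n-octane: x = 0.697, y = 0.272
Drum-2 feed = drum-1 vapor: z₂ = (0.7284, 0.2716).
Drum 2:
Rachford–Rice: g(ψ₂) = Σ zᵢ(Kᵢ−1)/(1+ψ₂(Kᵢ−1)) = 0.
Check two-phase: ΣzᵢKᵢ = 1.204 > 1 and Σzᵢ/Kᵢ = 1.553 > 1, so g(0) = 0.204 > 0 and g(1) = -0.553 < 0.
Iterate (Newton) starting at ψ₂ = 0.5:
  ψ₂ = 0.500: g = -0.0073, g' = -0.531 → ψ₂ = 0.486
Converged at ψ₂ = 0.486.
  chloroform: x = 0.573, y = 0.893
  n-octane: x = 0.427, y = 0.107

x_chloroform (drum 2) = 0.573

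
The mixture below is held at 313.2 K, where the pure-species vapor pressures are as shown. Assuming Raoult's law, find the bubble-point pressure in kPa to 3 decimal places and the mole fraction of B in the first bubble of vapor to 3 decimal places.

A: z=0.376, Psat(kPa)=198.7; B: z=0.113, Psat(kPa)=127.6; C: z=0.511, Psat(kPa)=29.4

Pbub = 104.153 kPa, y_B = 0.138

At the bubble point ψ → 0, so ΣzᵢKᵢ = 1 with Kᵢ = Pᵢˢᵃᵗ/P ⇒ P = ΣzᵢPᵢˢᵃᵗ.
P = 0.376·198.7 + 0.113·127.6 + 0.511·29.4 = 104.153 kPa
yᵢ = zᵢPᵢˢᵃᵗ/P ⇒ y_B = 0.113·127.6/104.153 = 0.138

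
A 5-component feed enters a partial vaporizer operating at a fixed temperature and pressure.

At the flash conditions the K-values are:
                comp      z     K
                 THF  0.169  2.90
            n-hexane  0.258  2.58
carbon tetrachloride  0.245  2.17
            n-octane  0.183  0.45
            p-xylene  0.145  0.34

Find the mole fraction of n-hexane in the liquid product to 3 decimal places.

Rachford–Rice: g(V/F) = Σ zᵢ(Kᵢ−1)/(1+V/F(Kᵢ−1)) = 0.
g(0) = ΣzᵢKᵢ − 1 = 0.819 and g(1) = 1 − Σzᵢ/Kᵢ = -0.104, so a root lies in (0, 1).
Newton–Raphson from V/F = 0.5:
  V/F = 0.500: g = 0.2916, g' = -0.741 → V/F = 0.894
  V/F = 0.894: g = -0.0030, g' = -0.864 → V/F = 0.890
Converged at V/F = 0.890.
Compositions from xᵢ = zᵢ/(1+V/F(Kᵢ−1)), yᵢ = Kᵢxᵢ:
  THF: x = 0.063, y = 0.182
  n-hexane: x = 0.107, y = 0.277
  carbon tetrachloride: x = 0.120, y = 0.260
  n-octane: x = 0.358, y = 0.161
  p-xylene: x = 0.351, y = 0.119

x_n-hexane = 0.107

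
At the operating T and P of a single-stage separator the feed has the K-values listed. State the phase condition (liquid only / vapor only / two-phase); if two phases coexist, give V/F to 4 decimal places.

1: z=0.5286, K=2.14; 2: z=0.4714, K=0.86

ΣzᵢKᵢ = 1.5366; Σzᵢ/Kᵢ = 0.7951.
Since Σzᵢ/Kᵢ < 1 the mixture is above its dew point — single vapor phase.

vapor only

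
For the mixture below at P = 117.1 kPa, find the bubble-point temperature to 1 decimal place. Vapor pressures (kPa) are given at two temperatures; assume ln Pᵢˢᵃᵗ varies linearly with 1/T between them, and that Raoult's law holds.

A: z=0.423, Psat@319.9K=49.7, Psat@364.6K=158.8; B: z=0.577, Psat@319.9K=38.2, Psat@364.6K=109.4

T = 359.8 K

Bubble-point temperature: ΣzᵢPᵢˢᵃᵗ(T) = P. Interpolate ln Pᵢˢᵃᵗ = aᵢ + bᵢ/T.
  T = 319.9 K: ΣzᵢPᵢˢᵃᵗ = 43.06 kPa
  T = 364.6 K: ΣzᵢPᵢˢᵃᵗ = 130.30 kPa
  T = 342.2 K: ΣzᵢPᵢˢᵃᵗ = 77.54 kPa
  T = 353.4 K: ΣzᵢPᵢˢᵃᵗ = 101.34 kPa
  T = 359.0 K: ΣzᵢPᵢˢᵃᵗ = 115.13 kPa
  T = 361.8 K: ΣzᵢPᵢˢᵃᵗ = 122.54 kPa
  T = 360.4 K: ΣzᵢPᵢˢᵃᵗ = 118.79 kPa
Interpolating between 359.0 K and 360.4 K gives T ≈ 359.8 K.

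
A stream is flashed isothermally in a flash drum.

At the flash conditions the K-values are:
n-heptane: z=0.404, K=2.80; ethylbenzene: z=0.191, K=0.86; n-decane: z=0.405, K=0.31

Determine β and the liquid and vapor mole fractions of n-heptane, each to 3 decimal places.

β = 0.410, x_n-heptane = 0.232, y_n-heptane = 0.651

Let β = V/F and solve Σ zᵢ(Kᵢ−1)/(1+β(Kᵢ−1)) = 0.
g(0) = ΣzᵢKᵢ − 1 = 0.421 and g(1) = 1 − Σzᵢ/Kᵢ = -0.673, so a root lies in (0, 1).
Newton iteration, β⁰ = 0.66:
  β = 0.660: g = -0.2102, g' = -0.928 → β = 0.433
  β = 0.433: g = -0.0187, g' = -0.810 → β = 0.410
Converged at β = 0.410.
Compositions from xᵢ = zᵢ/(1+β(Kᵢ−1)), yᵢ = Kᵢxᵢ:
  n-heptane: x = 0.232, y = 0.651
  ethylbenzene: x = 0.203, y = 0.174
  n-decane: x = 0.565, y = 0.175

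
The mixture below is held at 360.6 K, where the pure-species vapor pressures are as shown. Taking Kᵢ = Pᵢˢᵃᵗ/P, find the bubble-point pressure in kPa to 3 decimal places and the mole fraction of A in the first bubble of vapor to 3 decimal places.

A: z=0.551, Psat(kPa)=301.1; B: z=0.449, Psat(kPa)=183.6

Pbub = 248.343 kPa, y_A = 0.668

At the bubble point ψ → 0, so ΣzᵢKᵢ = 1 with Kᵢ = Pᵢˢᵃᵗ/P ⇒ P = ΣzᵢPᵢˢᵃᵗ.
P = 0.551·301.1 + 0.449·183.6 = 248.343 kPa
yᵢ = zᵢPᵢˢᵃᵗ/P ⇒ y_A = 0.551·301.1/248.343 = 0.668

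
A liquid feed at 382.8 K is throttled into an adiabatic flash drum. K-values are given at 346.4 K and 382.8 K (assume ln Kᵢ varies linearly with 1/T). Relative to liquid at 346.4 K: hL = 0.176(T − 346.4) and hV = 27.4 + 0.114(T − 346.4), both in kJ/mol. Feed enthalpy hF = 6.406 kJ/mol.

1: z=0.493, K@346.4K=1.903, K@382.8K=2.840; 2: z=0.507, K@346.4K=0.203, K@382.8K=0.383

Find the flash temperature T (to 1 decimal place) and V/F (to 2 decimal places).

Adiabatic flash: solve Rachford–Rice at each trial T, then check hF = ψ·hV(T) + (1−ψ)·hL(T).
  T = 346.4 K: K = (1.903, 0.203), RR gives ψ = 0.057, H_out = 1.565 kJ/mol
  T = 382.8 K: K = (2.840, 0.383), RR gives ψ = 0.523, H_out = 19.568 kJ/mol
  T = 364.6 K: K = (2.348, 0.283), RR gives ψ = 0.312, H_out = 11.394 kJ/mol
  T = 355.5 K: K = (2.120, 0.241), RR gives ψ = 0.197, H_out = 6.876 kJ/mol
  T = 350.9 K: K = (2.009, 0.221), RR gives ψ = 0.130, H_out = 4.326 kJ/mol
  T = 353.2 K: K = (2.064, 0.231), RR gives ψ = 0.164, H_out = 5.630 kJ/mol
Linear interpolation between T = 353.2 (H_out = 5.630) and T = 355.5 (H_out = 6.876) on hF = 6.406 gives T ≈ 354.6 K, at which ψ = 0.18.

T = 354.6 K, V/F = 0.18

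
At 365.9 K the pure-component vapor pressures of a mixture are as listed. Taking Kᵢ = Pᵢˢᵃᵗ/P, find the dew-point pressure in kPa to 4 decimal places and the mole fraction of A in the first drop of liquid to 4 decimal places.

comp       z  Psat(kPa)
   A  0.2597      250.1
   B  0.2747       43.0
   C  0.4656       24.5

At the dew point ψ → 1, so Σzᵢ/Kᵢ = 1 with Kᵢ = Pᵢˢᵃᵗ/P ⇒ 1/P = Σzᵢ/Pᵢˢᵃᵗ.
1/P = 0.2597/250.1 + 0.2747/43.0 + 0.4656/24.5 = 0.0264308 ⇒ P = 37.8346 kPa
xᵢ = zᵢP/Pᵢˢᵃᵗ ⇒ x_A = 0.2597·37.8346/250.1 = 0.0393

Pdew = 37.8346 kPa, x_A = 0.0393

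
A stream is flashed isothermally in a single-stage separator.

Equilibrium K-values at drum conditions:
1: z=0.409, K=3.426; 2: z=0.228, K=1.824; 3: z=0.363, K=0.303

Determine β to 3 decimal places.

β = 0.693

Material balance + equilibrium reduce to Σ zᵢ(Kᵢ−1)/(1+β(Kᵢ−1)) = 0.
Check two-phase: ΣzᵢKᵢ = 1.927 > 1 and Σzᵢ/Kᵢ = 1.442 > 1, so g(0) = 0.927 > 0 and g(1) = -0.442 < 0.
Newton iteration, β⁰ = 0.5:
  β = 0.500: g = 0.1931, g' = -0.985 → β = 0.696
  β = 0.696: g = -0.0030, g' = -1.061 → β = 0.693
Converged at β = 0.693.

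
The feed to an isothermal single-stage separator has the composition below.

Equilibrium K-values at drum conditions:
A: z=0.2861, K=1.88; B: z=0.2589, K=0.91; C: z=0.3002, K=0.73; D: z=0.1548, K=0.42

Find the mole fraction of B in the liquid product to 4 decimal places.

x_B = 0.2639

Material balance + equilibrium reduce to Σ zᵢ(Kᵢ−1)/(1+V/F(Kᵢ−1)) = 0.
g(0) = ΣzᵢKᵢ − 1 = 0.0576 and g(1) = 1 − Σzᵢ/Kᵢ = -0.2165, so a root lies in (0, 1).
Newton–Raphson from V/F = 0.5:
  V/F = 0.5000: g = -0.06972, g' = -0.2417 → V/F = 0.2115
  V/F = 0.2115: g = 0.00020, g' = -0.2519 → V/F = 0.2123
Converged at V/F = 0.2123.
Compositions from xᵢ = zᵢ/(1+V/F(Kᵢ−1)), yᵢ = Kᵢxᵢ:
  A: x = 0.2411, y = 0.4532
  B: x = 0.2639, y = 0.2402
  C: x = 0.3185, y = 0.2325
  D: x = 0.1765, y = 0.0741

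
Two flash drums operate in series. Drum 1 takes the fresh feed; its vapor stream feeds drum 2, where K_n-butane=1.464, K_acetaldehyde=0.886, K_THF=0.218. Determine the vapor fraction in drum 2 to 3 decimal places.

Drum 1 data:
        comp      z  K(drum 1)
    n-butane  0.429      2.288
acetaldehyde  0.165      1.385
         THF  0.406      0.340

V/F (drum 2) = 0.350

Drum 1:
Iterate (Newton) starting at ψ₁ = 0.5:
  ψ₁ = 0.500: g = -0.0106, g' = -0.674 → ψ₁ = 0.484
Converged at ψ₁ = 0.484.
Drum-1 compositions:
  n-butane: x = 0.264, y = 0.605
  acetaldehyde: x = 0.139, y = 0.193
  THF: x = 0.597, y = 0.203
Drum-2 feed = drum-1 vapor: z₂ = (0.6045, 0.1926, 0.2029).
Drum 2:
Material balance + equilibrium reduce to Σ zᵢ(Kᵢ−1)/(1+ψ₂(Kᵢ−1)) = 0.
Feasibility: ΣzᵢKᵢ = 1.100, Σzᵢ/Kᵢ = 1.561 — both > 1, two phases present.
Newton–Raphson from ψ₂ = 0.41:
  ψ₂ = 0.410: g = -0.0209, g' = -0.363 → ψ₂ = 0.352
  ψ₂ = 0.352: g = -0.0008, g' = -0.335 → ψ₂ = 0.350
Converged at ψ₂ = 0.350.
  n-butane: x = 0.520, y = 0.761
  acetaldehyde: x = 0.201, y = 0.178
  THF: x = 0.279, y = 0.061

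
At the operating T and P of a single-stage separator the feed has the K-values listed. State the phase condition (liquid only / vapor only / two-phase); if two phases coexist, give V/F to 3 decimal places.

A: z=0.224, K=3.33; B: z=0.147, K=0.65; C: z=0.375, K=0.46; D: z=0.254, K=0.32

ΣzᵢKᵢ = 1.095; Σzᵢ/Kᵢ = 1.902.
Both exceed 1, so a two-phase solution exists.
Material balance + equilibrium reduce to Σ zᵢ(Kᵢ−1)/(1+ψ(Kᵢ−1)) = 0.
Iterate (Newton) starting at ψ = 0.67:
  ψ = 0.670: g = -0.4980, g' = -0.881 → ψ = 0.105
  ψ = 0.105: g = -0.0344, g' = -1.064 → ψ = 0.072
  ψ = 0.072: g = 0.0015, g' = -1.158 → ψ = 0.074
Converged at ψ = 0.074.

two-phase, V/F = 0.074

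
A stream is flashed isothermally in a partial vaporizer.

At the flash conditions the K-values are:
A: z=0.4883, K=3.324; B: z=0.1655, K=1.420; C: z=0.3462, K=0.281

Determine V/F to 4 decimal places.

Material balance + equilibrium reduce to Σ zᵢ(Kᵢ−1)/(1+V/F(Kᵢ−1)) = 0.
Feasibility: ΣzᵢKᵢ = 1.9554, Σzᵢ/Kᵢ = 1.4955 — both > 1, two phases present.
Newton iteration, V/F⁰ = 0.5:
  V/F = 0.5000: g = 0.19370, g' = -1.0204 → V/F = 0.6898
  V/F = 0.6898: g = -0.00404, g' = -1.1113 → V/F = 0.6862
Converged at V/F = 0.6862.

V/F = 0.6862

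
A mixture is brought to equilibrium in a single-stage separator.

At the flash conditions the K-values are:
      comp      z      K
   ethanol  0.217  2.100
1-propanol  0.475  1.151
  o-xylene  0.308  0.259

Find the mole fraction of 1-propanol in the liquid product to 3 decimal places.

Material balance + equilibrium reduce to Σ zᵢ(Kᵢ−1)/(1+β(Kᵢ−1)) = 0.
g(0) = ΣzᵢKᵢ − 1 = 0.082 and g(1) = 1 − Σzᵢ/Kᵢ = -0.705, so a root lies in (0, 1).
Iterate (Newton) starting at β = 0.5:
  β = 0.500: g = -0.1419, g' = -0.545 → β = 0.240
  β = 0.240: g = -0.0195, g' = -0.425 → β = 0.194
Converged at β = 0.194.
Compositions from xᵢ = zᵢ/(1+β(Kᵢ−1)), yᵢ = Kᵢxᵢ:
  ethanol: x = 0.179, y = 0.376
  1-propanol: x = 0.462, y = 0.531
  o-xylene: x = 0.360, y = 0.093

x_1-propanol = 0.462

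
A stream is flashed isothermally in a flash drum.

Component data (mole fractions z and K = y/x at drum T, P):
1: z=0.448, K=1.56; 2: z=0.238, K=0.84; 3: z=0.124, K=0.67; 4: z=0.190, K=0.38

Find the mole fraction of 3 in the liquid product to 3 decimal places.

Rachford–Rice: g(ψ) = Σ zᵢ(Kᵢ−1)/(1+ψ(Kᵢ−1)) = 0.
Check two-phase: ΣzᵢKᵢ = 1.054 > 1 and Σzᵢ/Kᵢ = 1.256 > 1, so g(0) = 0.054 > 0 and g(1) = -0.256 < 0.
Iterate (Newton) starting at ψ = 0.5:
  ψ = 0.500: g = -0.0651, g' = -0.266 → ψ = 0.255
  ψ = 0.255: g = -0.0048, g' = -0.233 → ψ = 0.235
Converged at ψ = 0.235.
Compositions from xᵢ = zᵢ/(1+ψ(Kᵢ−1)), yᵢ = Kᵢxᵢ:
  1: x = 0.396, y = 0.618
  2: x = 0.247, y = 0.208
  3: x = 0.134, y = 0.090
  4: x = 0.222, y = 0.084

x_3 = 0.134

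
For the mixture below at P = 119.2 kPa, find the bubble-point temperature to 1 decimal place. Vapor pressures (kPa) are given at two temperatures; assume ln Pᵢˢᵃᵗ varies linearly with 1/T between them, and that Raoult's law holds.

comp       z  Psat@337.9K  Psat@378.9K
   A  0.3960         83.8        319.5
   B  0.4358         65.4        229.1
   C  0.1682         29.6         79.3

Bubble-point temperature: ΣzᵢPᵢˢᵃᵗ(T) = P. Interpolate ln Pᵢˢᵃᵗ = aᵢ + bᵢ/T.
  T = 337.9 K: ΣzᵢPᵢˢᵃᵗ = 66.66 kPa
  T = 378.9 K: ΣzᵢPᵢˢᵃᵗ = 239.70 kPa
  T = 358.4 K: ΣzᵢPᵢˢᵃᵗ = 131.00 kPa
  T = 348.1 K: ΣzᵢPᵢˢᵃᵗ = 94.20 kPa
  T = 353.2 K: ΣzᵢPᵢˢᵃᵗ = 111.17 kPa
  T = 355.8 K: ΣzᵢPᵢˢᵃᵗ = 120.75 kPa
Interpolating between 353.2 K and 355.8 K gives T ≈ 355.4 K.

T = 355.4 K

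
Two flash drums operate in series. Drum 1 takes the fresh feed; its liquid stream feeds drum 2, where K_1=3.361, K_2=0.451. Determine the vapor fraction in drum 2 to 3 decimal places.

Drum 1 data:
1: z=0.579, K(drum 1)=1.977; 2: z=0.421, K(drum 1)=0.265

V/F (drum 2) = 0.540

Drum 1:
Let ψ₁ = V/F and solve Σ zᵢ(Kᵢ−1)/(1+ψ₁(Kᵢ−1)) = 0.
Check two-phase: ΣzᵢKᵢ = 1.256 > 1 and Σzᵢ/Kᵢ = 1.882 > 1, so g(0) = 0.256 > 0 and g(1) = -0.882 < 0.
Binary case is linear: z₁(K₁−1)(1+ψ₁(K₂−1)) + z₂(K₂−1)(1+ψ₁(K₁−1)) = 0
⇒ ψ₁ = [z₁(K₁−1)+z₂(K₂−1)] / [−(K₁−1)(K₂−1)] = 0.2562/0.7181 = 0.357
Drum-1 compositions:
  1: x = 0.429, y = 0.849
  2: x = 0.571, y = 0.151
Drum-2 feed = drum-1 liquid: z₂ = (0.4293, 0.5707).
Drum 2:
Let ψ₂ = V/F and solve Σ zᵢ(Kᵢ−1)/(1+ψ₂(Kᵢ−1)) = 0.
Feasibility: ΣzᵢKᵢ = 1.700, Σzᵢ/Kᵢ = 1.393 — both > 1, two phases present.
Binary case is linear: z₁(K₁−1)(1+ψ₂(K₂−1)) + z₂(K₂−1)(1+ψ₂(K₁−1)) = 0
⇒ ψ₂ = [z₁(K₁−1)+z₂(K₂−1)] / [−(K₁−1)(K₂−1)] = 0.7003/1.2962 = 0.540
  1: x = 0.189, y = 0.634
  2: x = 0.811, y = 0.366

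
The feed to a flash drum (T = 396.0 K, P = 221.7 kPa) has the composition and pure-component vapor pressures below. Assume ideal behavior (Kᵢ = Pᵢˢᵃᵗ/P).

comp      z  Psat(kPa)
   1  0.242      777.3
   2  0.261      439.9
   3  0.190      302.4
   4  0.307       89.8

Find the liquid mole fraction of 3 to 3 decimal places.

Raoult's law: Kᵢ = Pᵢˢᵃᵗ/P = Pᵢˢᵃᵗ/221.7.
  K_1 = 777.3/221.7 = 3.50609, K_2 = 439.9/221.7 = 1.98421, K_3 = 302.4/221.7 = 1.36401, K_4 = 89.8/221.7 = 0.40505
Let β = V/F and solve Σ zᵢ(Kᵢ−1)/(1+β(Kᵢ−1)) = 0.
Check two-phase: ΣzᵢKᵢ = 1.750 > 1 and Σzᵢ/Kᵢ = 1.098 > 1, so g(0) = 0.750 > 0 and g(1) = -0.098 < 0.
Iterate (Newton) starting at β = 0.5:
  β = 0.500: g = 0.2399, g' = -0.651 → β = 0.868
  β = 0.868: g = 0.0041, g' = -0.704 → β = 0.874
Converged at β = 0.874.
Compositions from xᵢ = zᵢ/(1+β(Kᵢ−1)), yᵢ = Kᵢxᵢ:
  1: x = 0.076, y = 0.266
  2: x = 0.140, y = 0.278
  3: x = 0.144, y = 0.197
  4: x = 0.640, y = 0.259

x_3 = 0.144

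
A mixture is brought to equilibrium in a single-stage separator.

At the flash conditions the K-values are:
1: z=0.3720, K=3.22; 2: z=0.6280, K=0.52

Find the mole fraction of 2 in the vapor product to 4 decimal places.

Rachford–Rice: g(β) = Σ zᵢ(Kᵢ−1)/(1+β(Kᵢ−1)) = 0.
Check two-phase: ΣzᵢKᵢ = 1.5244 > 1 and Σzᵢ/Kᵢ = 1.3232 > 1, so g(0) = 0.5244 > 0 and g(1) = -0.3232 < 0.
Binary case is linear: z₁(K₁−1)(1+β(K₂−1)) + z₂(K₂−1)(1+β(K₁−1)) = 0
⇒ β = [z₁(K₁−1)+z₂(K₂−1)] / [−(K₁−1)(K₂−1)] = 0.52440/1.06560 = 0.4921
Compositions from xᵢ = zᵢ/(1+β(Kᵢ−1)), yᵢ = Kᵢxᵢ:
  1: x = 0.1778, y = 0.5724
  2: x = 0.8222, y = 0.4276

y_2 = 0.4276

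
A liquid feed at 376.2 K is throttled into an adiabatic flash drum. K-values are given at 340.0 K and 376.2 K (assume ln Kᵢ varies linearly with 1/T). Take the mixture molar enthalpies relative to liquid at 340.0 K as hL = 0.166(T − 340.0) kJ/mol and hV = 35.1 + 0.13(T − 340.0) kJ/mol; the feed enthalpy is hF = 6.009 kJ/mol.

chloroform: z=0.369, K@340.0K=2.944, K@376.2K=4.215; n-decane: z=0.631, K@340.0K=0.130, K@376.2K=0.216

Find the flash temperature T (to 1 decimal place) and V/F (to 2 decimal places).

Adiabatic flash: solve Rachford–Rice at each trial T, then check hF = ψ·hV(T) + (1−ψ)·hL(T).
  T = 340.0 K: K = (2.944, 0.130), RR gives ψ = 0.100, H_out = 3.494 kJ/mol
  T = 376.2 K: K = (4.215, 0.216), RR gives ψ = 0.274, H_out = 15.283 kJ/mol
  T = 358.1 K: K = (3.555, 0.170), RR gives ψ = 0.197, H_out = 9.806 kJ/mol
  T = 349.1 K: K = (3.245, 0.149), RR gives ψ = 0.153, H_out = 6.816 kJ/mol
  T = 344.6 K: K = (3.094, 0.139), RR gives ψ = 0.128, H_out = 5.218 kJ/mol
  T = 346.9 K: K = (3.171, 0.144), RR gives ψ = 0.141, H_out = 6.045 kJ/mol
Linear interpolation between T = 344.6 (H_out = 5.218) and T = 346.9 (H_out = 6.045) on hF = 6.009 gives T ≈ 346.8 K, at which ψ = 0.14.

T = 346.8 K, V/F = 0.14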